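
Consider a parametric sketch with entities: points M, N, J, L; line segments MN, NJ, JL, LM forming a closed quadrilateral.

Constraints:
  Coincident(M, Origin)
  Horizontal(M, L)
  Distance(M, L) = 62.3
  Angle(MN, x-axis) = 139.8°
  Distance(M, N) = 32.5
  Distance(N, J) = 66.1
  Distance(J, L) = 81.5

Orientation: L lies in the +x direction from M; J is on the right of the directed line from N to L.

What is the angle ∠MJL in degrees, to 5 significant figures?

48.940°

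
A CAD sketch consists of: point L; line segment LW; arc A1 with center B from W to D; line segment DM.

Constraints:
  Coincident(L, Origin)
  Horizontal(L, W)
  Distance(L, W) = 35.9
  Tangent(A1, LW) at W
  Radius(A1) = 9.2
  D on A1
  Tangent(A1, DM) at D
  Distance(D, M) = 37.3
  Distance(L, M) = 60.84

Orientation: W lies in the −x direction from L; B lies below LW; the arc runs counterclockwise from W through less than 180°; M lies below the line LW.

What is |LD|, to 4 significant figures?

46.25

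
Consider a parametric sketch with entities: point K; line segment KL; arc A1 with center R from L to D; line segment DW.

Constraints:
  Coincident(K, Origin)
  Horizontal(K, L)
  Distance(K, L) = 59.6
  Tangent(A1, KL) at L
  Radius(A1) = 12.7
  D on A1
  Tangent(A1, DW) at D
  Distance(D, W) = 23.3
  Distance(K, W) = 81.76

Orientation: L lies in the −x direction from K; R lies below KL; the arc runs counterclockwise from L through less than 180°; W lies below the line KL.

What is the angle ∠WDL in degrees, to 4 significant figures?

136.9°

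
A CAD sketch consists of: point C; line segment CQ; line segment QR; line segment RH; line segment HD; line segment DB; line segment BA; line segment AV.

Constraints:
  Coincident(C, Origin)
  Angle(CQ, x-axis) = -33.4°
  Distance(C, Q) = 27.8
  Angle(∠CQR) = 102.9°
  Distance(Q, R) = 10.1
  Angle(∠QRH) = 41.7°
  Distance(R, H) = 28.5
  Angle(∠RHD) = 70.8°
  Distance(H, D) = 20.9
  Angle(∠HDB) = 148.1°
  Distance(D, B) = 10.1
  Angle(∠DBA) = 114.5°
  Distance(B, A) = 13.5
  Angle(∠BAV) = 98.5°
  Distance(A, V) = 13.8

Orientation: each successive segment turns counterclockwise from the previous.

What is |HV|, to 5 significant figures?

23.556

C is at the origin; CQ runs at -33.4° with length 27.8, so Q = (23.209, -15.303). ∠CQR = 102.9° gives QR at 43.700° from the x-axis; with |QR| = 10.1, R = (30.511, -8.3255). ∠QRH = 41.7° gives RH at -178.00° from the x-axis; with |RH| = 28.5, H = (2.0281, -9.3201). ∠RHD = 70.8° gives HD at -68.800° from the x-axis; with |HD| = 20.9, D = (9.5861, -28.806). ∠HDB = 148.1° gives DB at -36.900° from the x-axis; with |DB| = 10.1, B = (17.663, -34.870). ∠DBA = 114.5° gives BA at 28.600° from the x-axis; with |BA| = 13.5, A = (29.516, -28.408). ∠BAV = 98.5° gives AV at 110.10° from the x-axis; with |AV| = 13.8, V = (24.773, -15.448). Then |HV| = |V − H| = 23.556.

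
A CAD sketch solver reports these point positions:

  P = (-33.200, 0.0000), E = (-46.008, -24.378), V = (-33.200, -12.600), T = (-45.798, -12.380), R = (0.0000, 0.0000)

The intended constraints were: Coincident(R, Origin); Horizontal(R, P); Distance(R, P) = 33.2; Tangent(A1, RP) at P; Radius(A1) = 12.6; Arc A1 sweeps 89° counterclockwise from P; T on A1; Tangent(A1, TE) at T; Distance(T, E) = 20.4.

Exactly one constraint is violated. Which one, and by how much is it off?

Distance(T, E) = 20.4 — off by 8.40.

R = (0.00, 0.00) ✓; R.y = 0.00, P.y = 0.00 ✓; |RP| = 33.20 ✓; ∠(VP, PR) = 90.00° ✓; |VP| = 12.60 ✓; bearing(V→T) − bearing(V→P) = 89.00° ✓; |VT| = 12.60 ✓; ∠(VT, TE) = 90.00° ✓; |TE| = 12.00 ✗.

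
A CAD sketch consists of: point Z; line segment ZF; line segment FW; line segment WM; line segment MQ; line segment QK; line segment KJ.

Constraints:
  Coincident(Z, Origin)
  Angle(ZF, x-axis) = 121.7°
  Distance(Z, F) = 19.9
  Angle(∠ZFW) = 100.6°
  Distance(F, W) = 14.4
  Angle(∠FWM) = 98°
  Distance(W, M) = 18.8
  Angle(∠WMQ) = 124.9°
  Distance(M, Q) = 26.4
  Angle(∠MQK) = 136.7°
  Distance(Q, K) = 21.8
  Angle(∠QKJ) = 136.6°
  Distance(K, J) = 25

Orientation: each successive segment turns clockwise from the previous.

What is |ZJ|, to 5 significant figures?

38.508

∠MQK = 136.7° gives QK at -138.10° from the x-axis; with |QK| = 21.8, K = (-3.7766, -26.252). ∠QKJ = 136.6° gives KJ at 178.50° from the x-axis; with |KJ| = 25.0, J = (-28.768, -25.598). Then |ZJ| = |J − Z| = 38.508.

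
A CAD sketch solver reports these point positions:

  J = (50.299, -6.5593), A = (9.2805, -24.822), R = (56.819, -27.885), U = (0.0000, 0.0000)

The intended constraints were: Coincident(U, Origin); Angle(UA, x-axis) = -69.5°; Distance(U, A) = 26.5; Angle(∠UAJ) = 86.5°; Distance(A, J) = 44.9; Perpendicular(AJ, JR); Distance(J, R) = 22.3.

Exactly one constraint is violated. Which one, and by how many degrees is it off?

Perpendicular(AJ, JR) — off by 7.00°.

U = (0.00, 0.00) ✓; UA at -69.50° ✓; |UA| = 26.50 ✓; ∠UAJ = 86.50° ✓; |AJ| = 44.90 ✓; ∠(AJ, JR) = 97.00° ✗; |JR| = 22.30 ✓.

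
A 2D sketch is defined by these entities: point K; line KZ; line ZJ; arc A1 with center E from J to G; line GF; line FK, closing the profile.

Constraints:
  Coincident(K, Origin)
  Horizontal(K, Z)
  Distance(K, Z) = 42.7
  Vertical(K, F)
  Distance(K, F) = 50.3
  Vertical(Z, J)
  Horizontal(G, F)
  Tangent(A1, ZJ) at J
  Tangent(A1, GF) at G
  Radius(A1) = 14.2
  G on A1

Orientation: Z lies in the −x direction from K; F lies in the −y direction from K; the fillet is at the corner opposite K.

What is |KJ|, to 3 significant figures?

55.9

The virtual corner opposite K is at (-42.7, -50.3). A1 meets ZJ tangentially, so EJ is at right angles to ZJ and tangency of A1 to GF means the radius EG is perpendicular to GF, with radius 14.2, so the center E sits 14.2 in from both sides at E = (-28.5, -36.1). That places the tangent points at J = (-42.7, -36.1) on ZJ and G = (-28.5, -50.3) on GF. Then |KJ| = |J − K| = 55.9.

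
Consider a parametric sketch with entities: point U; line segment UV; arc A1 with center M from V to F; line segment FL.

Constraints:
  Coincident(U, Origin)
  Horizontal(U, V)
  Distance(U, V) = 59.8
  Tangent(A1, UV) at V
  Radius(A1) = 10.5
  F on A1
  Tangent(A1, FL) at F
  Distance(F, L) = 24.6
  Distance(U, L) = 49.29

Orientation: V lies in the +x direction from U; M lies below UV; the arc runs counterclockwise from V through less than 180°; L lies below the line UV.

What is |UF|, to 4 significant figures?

50.61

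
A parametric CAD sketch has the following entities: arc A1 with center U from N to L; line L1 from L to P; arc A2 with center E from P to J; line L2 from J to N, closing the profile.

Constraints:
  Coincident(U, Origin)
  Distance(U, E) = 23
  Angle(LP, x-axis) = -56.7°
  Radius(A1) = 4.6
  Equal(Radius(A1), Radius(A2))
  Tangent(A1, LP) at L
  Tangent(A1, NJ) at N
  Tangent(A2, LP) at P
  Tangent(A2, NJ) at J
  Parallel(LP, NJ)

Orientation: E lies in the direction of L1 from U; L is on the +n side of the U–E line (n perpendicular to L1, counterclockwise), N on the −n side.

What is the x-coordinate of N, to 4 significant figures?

-3.845

U is at the origin and E lies 23.0 along u from U, so E = 23.0·u = (12.63, -19.22). Tangency of A1 to both parallel lines with radius 4.6 puts L and N at U ± 4.6·n: L = (3.845, 2.526), N = (-3.845, -2.526). So N.x = -3.845.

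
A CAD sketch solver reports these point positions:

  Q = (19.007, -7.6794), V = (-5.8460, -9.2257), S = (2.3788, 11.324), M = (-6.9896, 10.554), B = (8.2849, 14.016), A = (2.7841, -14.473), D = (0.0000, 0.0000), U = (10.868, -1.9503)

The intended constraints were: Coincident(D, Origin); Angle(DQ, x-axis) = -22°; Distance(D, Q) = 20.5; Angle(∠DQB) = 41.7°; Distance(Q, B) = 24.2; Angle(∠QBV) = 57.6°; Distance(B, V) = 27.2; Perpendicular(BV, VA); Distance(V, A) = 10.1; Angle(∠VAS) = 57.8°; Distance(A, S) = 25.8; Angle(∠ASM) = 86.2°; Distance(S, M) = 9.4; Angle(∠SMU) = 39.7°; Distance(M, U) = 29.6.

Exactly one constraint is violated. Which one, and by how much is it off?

Distance(M, U) = 29.6 — off by 7.80.

D = (0.00, 0.00) ✓; DQ at -22.00° ✓; |DQ| = 20.50 ✓; ∠DQB = 41.70° ✓; |QB| = 24.20 ✓; ∠QBV = 57.60° ✓; |BV| = 27.20 ✓; ∠(BV, VA) = 90.00° ✓; |VA| = 10.10 ✓; ∠VAS = 57.80° ✓; |AS| = 25.80 ✓; ∠ASM = 86.20° ✓; |SM| = 9.400 ✓; ∠SMU = 39.70° ✓; |MU| = 21.80 ✗.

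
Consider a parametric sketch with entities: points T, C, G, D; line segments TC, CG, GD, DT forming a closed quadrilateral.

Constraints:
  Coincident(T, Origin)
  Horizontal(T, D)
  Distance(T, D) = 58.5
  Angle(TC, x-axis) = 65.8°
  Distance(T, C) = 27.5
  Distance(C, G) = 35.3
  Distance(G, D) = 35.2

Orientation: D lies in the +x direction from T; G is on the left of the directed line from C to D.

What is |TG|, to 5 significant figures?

56.267

Checks: |CG| = 35.30 ✓; |GD| = 35.20 ✓.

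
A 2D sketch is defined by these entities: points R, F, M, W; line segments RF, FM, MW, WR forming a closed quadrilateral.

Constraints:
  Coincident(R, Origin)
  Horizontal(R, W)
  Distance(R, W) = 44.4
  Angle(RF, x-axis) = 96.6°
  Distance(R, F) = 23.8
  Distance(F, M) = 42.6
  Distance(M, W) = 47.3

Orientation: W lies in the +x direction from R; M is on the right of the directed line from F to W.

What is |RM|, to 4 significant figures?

18.82

Checks: |FM| = 42.60 ✓; |MW| = 47.30 ✓.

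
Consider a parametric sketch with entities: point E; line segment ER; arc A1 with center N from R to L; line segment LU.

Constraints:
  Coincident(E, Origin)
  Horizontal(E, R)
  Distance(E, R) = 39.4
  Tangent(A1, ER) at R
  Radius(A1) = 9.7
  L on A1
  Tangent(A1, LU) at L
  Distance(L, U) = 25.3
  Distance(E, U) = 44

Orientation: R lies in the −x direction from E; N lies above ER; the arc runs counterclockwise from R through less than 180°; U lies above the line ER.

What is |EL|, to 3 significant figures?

31.0

Checks: |NL| = 9.700 ✓; ∠(NL, LU) = 90.00° ✓; |LU| = 25.30 ✓; |EU| = 44.00 ✓.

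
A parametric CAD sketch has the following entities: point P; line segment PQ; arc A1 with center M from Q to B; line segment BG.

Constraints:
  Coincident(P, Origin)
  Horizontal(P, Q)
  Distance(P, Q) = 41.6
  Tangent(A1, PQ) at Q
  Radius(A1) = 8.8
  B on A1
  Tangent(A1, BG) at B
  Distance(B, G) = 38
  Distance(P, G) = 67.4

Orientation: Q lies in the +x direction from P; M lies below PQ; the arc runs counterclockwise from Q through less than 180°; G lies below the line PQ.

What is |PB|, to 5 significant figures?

35.618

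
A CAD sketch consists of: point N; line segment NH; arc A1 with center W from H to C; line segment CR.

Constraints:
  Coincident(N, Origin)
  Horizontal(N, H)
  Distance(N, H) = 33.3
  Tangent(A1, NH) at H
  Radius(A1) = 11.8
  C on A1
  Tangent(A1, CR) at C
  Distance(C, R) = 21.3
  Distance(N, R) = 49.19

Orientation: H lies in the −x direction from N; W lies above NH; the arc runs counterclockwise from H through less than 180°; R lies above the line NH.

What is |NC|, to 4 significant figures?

28.92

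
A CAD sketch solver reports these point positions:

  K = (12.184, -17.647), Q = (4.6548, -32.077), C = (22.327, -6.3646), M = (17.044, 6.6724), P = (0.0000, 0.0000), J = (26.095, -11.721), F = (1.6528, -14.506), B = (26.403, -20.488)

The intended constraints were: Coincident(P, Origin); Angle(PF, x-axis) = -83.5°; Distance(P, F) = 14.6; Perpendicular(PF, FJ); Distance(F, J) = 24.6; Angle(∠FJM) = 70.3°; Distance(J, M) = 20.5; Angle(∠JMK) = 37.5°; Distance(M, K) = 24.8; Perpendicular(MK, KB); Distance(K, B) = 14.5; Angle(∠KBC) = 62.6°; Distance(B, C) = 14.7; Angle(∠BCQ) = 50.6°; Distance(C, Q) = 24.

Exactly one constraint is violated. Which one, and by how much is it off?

Distance(C, Q) = 24 — off by 7.20.

P = (0.00, 0.00) ✓; PF at -83.50° ✓; |PF| = 14.60 ✓; ∠(PF, FJ) = 90.00° ✓; |FJ| = 24.60 ✓; ∠FJM = 70.30° ✓; |JM| = 20.50 ✓; ∠JMK = 37.50° ✓; |MK| = 24.80 ✓; ∠(MK, KB) = 90.00° ✓; |KB| = 14.50 ✓; ∠KBC = 62.60° ✓; |BC| = 14.70 ✓; ∠BCQ = 50.60° ✓; |CQ| = 31.20 ✗.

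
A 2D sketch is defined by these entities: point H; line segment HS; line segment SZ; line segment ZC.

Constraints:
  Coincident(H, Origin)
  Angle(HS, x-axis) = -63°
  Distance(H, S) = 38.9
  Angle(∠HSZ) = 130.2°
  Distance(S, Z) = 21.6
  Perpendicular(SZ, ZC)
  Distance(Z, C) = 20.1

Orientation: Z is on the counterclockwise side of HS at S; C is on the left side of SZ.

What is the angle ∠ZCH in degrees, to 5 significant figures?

101.63°

∠HSZ = 130.2°, so SZ runs at -63.0° + (180° − 130.2°) = -13.200° from the x-axis; with |SZ| = 21.6, Z = S + 21.6·(cos -13.200°, sin -13.200°) = (38.690, -39.593). The perpendicularity gives ZC at right angles to SZ; with |ZC| = 20.1 on the left of SZ, C = Z + 20.1·(0.22835, 0.97358) = (43.279, -20.024). Then cos ∠ZCH = CZ·CH / (|CZ||CH|), giving 101.63°.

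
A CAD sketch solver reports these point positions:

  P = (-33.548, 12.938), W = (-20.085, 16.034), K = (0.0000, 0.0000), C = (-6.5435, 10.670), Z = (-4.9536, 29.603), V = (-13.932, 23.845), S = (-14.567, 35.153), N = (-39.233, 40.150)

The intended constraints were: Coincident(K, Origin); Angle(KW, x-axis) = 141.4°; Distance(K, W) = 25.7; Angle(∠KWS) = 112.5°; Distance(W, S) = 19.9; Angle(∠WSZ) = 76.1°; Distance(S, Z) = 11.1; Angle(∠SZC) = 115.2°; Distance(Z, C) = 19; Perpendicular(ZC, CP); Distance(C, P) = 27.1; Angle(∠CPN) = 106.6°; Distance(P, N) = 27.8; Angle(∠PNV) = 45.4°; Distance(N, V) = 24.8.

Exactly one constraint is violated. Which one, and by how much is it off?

Distance(N, V) = 24.8 — off by 5.30.

K = (0.00, 0.00) ✓; KW at 141.4° ✓; |KW| = 25.70 ✓; ∠KWS = 112.5° ✓; |WS| = 19.90 ✓; ∠WSZ = 76.10° ✓; |SZ| = 11.10 ✓; ∠SZC = 115.2° ✓; |ZC| = 19.00 ✓; ∠(ZC, CP) = 90.00° ✓; |CP| = 27.10 ✓; ∠CPN = 106.6° ✓; |PN| = 27.80 ✓; ∠PNV = 45.40° ✓; |NV| = 30.10 ✗.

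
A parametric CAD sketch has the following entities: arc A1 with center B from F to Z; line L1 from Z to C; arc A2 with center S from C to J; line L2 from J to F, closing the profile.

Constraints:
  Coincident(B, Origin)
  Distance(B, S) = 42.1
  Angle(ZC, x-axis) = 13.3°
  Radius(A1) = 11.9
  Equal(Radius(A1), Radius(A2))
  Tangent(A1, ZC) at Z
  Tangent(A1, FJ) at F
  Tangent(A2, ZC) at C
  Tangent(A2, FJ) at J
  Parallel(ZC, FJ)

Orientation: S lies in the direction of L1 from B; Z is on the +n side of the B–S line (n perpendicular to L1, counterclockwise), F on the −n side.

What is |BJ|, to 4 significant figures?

43.75

The slot axis is L1's direction at 13.3°, so u = (cos 13.3°, sin 13.3°) = (0.9732, 0.2300) and n = (−sin 13.3°, cos 13.3°) = (-0.2300, 0.9732). B is at the origin and S lies 42.1 along u from B, so S = 42.1·u = (40.97, 9.685). Tangency of A1 to both parallel lines with radius 11.9 puts Z and F at B ± 11.9·n: Z = (-2.738, 11.58), F = (2.738, -11.58). Equal radii place C and J the same way about S: C = S + 11.9·n = (38.23, 21.27), J = S − 11.9·n = (43.71, -1.896). Then |BJ| = |J − B| = 43.75.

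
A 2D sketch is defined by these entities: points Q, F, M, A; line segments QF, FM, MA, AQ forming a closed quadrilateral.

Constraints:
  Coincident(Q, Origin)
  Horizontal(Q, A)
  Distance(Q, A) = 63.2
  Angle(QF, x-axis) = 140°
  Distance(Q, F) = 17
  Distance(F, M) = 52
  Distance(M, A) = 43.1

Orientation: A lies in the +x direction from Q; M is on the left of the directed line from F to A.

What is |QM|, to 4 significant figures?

47.11

Checks: |FM| = 52.00 ✓; |MA| = 43.10 ✓.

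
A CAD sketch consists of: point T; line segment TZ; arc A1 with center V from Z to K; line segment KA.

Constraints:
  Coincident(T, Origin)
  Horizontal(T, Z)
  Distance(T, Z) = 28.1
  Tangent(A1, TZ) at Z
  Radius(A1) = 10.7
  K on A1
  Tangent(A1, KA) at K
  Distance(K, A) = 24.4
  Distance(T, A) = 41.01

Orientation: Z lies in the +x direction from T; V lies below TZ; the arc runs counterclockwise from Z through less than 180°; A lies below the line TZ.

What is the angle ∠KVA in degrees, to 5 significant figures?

66.321°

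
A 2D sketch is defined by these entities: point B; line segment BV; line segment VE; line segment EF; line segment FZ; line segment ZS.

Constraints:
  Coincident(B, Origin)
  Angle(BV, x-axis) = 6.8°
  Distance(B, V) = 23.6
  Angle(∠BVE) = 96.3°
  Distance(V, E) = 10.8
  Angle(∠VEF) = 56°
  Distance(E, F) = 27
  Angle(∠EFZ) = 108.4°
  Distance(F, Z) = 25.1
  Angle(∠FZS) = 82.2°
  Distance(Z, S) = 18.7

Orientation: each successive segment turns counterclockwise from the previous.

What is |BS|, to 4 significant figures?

31.06

∠EFZ = 108.4° gives FZ at -73.90° from the x-axis; with |FZ| = 25.1, Z = (8.049, -25.81). ∠FZS = 82.2° gives ZS at 23.90° from the x-axis; with |ZS| = 18.7, S = (25.15, -18.24). Then |BS| = |S − B| = 31.06.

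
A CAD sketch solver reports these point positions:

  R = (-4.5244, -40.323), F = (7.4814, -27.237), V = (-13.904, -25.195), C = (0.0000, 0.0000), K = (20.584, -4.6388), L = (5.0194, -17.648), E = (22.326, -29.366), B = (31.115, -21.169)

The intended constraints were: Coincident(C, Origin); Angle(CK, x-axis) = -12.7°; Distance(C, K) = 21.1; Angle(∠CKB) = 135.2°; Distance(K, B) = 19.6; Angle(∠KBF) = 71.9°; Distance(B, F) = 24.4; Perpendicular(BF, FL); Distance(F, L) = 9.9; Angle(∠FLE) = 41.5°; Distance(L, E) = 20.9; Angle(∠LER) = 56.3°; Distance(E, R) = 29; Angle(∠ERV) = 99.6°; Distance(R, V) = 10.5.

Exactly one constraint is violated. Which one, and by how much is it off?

Distance(R, V) = 10.5 — off by 7.30.

C = (0.00, 0.00) ✓; CK at -12.70° ✓; |CK| = 21.10 ✓; ∠CKB = 135.2° ✓; |KB| = 19.60 ✓; ∠KBF = 71.90° ✓; |BF| = 24.40 ✓; ∠(BF, FL) = 90.00° ✓; |FL| = 9.900 ✓; ∠FLE = 41.50° ✓; |LE| = 20.90 ✓; ∠LER = 56.30° ✓; |ER| = 29.00 ✓; ∠ERV = 99.60° ✓; |RV| = 17.80 ✗.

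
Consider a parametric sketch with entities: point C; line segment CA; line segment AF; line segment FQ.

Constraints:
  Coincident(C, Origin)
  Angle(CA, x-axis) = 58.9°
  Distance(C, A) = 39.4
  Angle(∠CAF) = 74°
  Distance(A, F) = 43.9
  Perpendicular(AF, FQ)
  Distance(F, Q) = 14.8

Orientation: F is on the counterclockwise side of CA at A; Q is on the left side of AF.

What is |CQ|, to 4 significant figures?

40.30

C is at the origin; CA runs at 58.9° with length 39.4, so A = 39.4·(cos 58.9°, sin 58.9°) = (20.35, 33.74). ∠CAF = 74.0°, so AF runs at 58.9° + (180° − 74.0°) = 164.9° from the x-axis; with |AF| = 43.9, F = A + 43.9·(cos 164.9°, sin 164.9°) = (-22.03, 45.17). The perpendicularity gives FQ at right angles to AF; with |FQ| = 14.8 on the left of AF, Q = F + 14.8·(-0.2605, -0.9655) = (-25.89, 30.88). Then |CQ| = |Q − C| = 40.30.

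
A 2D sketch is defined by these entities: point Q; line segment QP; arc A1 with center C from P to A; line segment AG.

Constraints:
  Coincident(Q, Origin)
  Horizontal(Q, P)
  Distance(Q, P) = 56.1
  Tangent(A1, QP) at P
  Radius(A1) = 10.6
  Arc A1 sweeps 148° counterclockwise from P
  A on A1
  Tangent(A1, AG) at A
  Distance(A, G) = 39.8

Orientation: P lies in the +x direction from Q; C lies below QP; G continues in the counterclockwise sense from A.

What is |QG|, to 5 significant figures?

93.544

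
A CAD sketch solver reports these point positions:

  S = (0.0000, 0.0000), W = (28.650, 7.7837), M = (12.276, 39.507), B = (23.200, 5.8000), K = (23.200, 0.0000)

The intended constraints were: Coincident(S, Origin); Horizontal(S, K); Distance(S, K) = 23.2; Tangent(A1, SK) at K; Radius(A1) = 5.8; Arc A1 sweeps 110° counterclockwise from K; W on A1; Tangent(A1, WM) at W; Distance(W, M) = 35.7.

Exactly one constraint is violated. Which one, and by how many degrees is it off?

Tangent(A1, WM) at W — off by 7.30°.

S = (0.00, 0.00) ✓; S.y = 0.00, K.y = 0.00 ✓; |SK| = 23.20 ✓; ∠(BK, KS) = 90.00° ✓; |BK| = 5.800 ✓; bearing(B→W) − bearing(B→K) = 110.0° ✓; |BW| = 5.800 ✓; ∠(BW, WM) = 82.70° ✗; |WM| = 35.70 ✓.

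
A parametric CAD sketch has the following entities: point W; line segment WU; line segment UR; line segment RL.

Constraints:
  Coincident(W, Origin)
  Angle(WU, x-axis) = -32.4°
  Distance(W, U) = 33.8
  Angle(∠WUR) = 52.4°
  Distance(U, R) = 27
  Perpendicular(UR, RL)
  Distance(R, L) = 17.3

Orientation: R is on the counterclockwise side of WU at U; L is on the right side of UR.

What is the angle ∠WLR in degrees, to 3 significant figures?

8.23°

W is at the origin; WU runs at -32.4° with length 33.8, so U = 33.8·(cos -32.4°, sin -32.4°) = (28.5, -18.1). ∠WUR = 52.4°, so UR runs at -32.4° + (180° − 52.4°) = 95.2° from the x-axis; with |UR| = 27.0, R = U + 27.0·(cos 95.2°, sin 95.2°) = (26.1, 8.78). UR is perpendicular to RL; with |RL| = 17.3 on the right of UR, L = R + 17.3·(0.996, 0.0906) = (43.3, 10.3). Then cos ∠WLR = LW·LR / (|LW||LR|), giving 8.23°.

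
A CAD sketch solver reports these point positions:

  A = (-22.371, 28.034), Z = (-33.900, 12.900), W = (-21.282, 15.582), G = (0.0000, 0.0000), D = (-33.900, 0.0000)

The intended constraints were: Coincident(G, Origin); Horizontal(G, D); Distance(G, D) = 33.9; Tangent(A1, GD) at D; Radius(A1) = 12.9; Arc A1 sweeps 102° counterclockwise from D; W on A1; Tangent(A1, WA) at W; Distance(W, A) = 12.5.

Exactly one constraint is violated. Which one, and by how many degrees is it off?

Tangent(A1, WA) at W — off by 7.00°.

G = (0.00, 0.00) ✓; G.y = 0.00, D.y = 0.00 ✓; |GD| = 33.90 ✓; ∠(ZD, DG) = 90.00° ✓; |ZD| = 12.90 ✓; bearing(Z→W) − bearing(Z→D) = 102.0° ✓; |ZW| = 12.90 ✓; ∠(ZW, WA) = 97.00° ✗; |WA| = 12.50 ✓.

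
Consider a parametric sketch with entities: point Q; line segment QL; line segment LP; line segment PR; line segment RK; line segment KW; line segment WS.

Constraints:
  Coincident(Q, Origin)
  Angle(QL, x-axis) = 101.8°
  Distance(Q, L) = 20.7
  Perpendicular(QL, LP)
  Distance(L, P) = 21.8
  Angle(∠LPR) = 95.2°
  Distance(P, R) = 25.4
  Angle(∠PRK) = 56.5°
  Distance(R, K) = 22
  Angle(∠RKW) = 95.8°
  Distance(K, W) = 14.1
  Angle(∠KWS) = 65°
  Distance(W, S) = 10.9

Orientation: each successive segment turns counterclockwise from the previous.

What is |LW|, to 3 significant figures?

10.3

Q is at the origin; QL runs at 101.8° with length 20.7, so L = (-4.23, 20.3). The perpendicularity gives LP at right angles to QL, so LP runs at -168°; with |LP| = 21.8, P = (-25.6, 15.8). ∠LPR = 95.2° gives PR at -83.4° from the x-axis; with |PR| = 25.4, R = (-22.7, -9.43). ∠PRK = 56.5° gives RK at 40.1° from the x-axis; with |RK| = 22.0, K = (-5.82, 4.74). ∠RKW = 95.8° gives KW at 124° from the x-axis; with |KW| = 14.1, W = (-13.8, 16.4). Then |LW| = |W − L| = 10.3.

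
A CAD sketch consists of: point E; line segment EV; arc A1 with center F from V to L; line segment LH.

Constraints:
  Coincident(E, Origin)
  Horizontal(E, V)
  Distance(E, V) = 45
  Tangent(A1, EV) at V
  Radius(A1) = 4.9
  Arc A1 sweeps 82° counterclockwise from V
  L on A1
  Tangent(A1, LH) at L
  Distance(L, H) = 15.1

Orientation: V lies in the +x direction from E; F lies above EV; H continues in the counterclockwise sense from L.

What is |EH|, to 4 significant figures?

55.38

On A1, V sits at bearing -90° from F; an 82° counterclockwise sweep puts L at bearing -8°, so L = F + 4.9·(cos -8°, sin -8°) = (49.85, 4.218). A1 meets LH tangentially, so FL is at right angles to LH, so LH runs along (−sin -8°, cos -8°); with |LH| = 15.1, H = (51.95, 19.17). Then |EH| = |H − E| = 55.38.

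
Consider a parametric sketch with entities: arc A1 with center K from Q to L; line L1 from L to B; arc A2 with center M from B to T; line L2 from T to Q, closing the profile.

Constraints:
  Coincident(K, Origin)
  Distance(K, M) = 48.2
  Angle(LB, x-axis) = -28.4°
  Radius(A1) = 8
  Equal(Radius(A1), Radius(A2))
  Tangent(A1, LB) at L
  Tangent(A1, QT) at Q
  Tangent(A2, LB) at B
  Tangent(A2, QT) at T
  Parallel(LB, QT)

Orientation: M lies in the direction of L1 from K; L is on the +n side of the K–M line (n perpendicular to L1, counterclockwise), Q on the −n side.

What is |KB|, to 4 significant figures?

48.86

The slot axis is L1's direction at -28.4°, so u = (cos -28.4°, sin -28.4°) = (0.8796, -0.4756) and n = (−sin -28.4°, cos -28.4°) = (0.4756, 0.8796). K is at the origin and M lies 48.2 along u from K, so M = 48.2·u = (42.40, -22.93). Tangency of A1 to both parallel lines with radius 8.0 puts L and Q at K ± 8.0·n: L = (3.805, 7.037), Q = (-3.805, -7.037). Equal radii place B and T the same way about M: B = M + 8.0·n = (46.20, -15.89), T = M − 8.0·n = (38.59, -29.96). Then |KB| = |B − K| = 48.86.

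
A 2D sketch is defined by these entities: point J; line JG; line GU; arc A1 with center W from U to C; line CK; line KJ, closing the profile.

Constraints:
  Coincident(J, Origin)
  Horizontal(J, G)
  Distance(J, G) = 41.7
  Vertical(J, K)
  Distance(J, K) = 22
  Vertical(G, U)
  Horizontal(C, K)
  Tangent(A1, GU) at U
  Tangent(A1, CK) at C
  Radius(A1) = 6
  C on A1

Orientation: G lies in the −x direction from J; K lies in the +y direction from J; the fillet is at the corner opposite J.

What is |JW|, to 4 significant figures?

39.12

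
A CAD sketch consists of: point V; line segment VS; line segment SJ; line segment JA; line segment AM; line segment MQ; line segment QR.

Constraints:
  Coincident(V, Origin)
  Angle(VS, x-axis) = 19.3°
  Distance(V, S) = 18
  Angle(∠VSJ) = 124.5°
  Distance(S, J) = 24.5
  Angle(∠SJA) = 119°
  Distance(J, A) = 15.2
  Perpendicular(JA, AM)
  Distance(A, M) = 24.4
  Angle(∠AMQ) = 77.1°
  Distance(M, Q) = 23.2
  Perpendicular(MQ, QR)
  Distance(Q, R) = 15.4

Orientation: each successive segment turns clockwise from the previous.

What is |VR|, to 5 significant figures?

33.328

∠AMQ = 77.1° gives MQ at 69.900° from the x-axis; with |MQ| = 23.2, Q = (18.619, 1.2444). MQ ⟂ QR, so QR runs at -20.100°; with |QR| = 15.4, R = (33.081, -4.0480). Then |VR| = |R − V| = 33.328.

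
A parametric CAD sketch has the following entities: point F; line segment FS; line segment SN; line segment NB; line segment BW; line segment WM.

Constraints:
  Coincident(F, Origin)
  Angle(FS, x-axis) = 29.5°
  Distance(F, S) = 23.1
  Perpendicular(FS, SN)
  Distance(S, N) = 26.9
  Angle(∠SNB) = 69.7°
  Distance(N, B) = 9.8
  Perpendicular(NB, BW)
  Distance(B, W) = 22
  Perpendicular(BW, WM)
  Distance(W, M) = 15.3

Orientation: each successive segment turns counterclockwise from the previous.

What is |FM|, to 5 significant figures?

36.810

NB ⟂ BW, so BW runs at -40.200°; with |BW| = 22.0, W = (17.337, 13.102). The perpendicularity gives WM at right angles to BW, so WM runs at 49.800°; with |WM| = 15.3, M = (27.213, 24.788). Then |FM| = |M − F| = 36.810.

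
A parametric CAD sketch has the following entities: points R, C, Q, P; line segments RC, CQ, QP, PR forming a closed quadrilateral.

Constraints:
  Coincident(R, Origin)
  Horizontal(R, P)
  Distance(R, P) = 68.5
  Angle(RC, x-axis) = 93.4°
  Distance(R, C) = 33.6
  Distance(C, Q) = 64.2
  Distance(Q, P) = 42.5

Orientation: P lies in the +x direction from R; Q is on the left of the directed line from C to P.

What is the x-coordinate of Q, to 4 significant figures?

61.65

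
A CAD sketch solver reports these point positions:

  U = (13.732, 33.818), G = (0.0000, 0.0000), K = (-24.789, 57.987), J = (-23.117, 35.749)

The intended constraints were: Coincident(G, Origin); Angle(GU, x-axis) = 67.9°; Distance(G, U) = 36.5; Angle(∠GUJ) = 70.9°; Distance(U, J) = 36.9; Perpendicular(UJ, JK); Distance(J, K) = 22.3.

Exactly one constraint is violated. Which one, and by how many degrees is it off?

Perpendicular(UJ, JK) — off by 7.30°.

G = (0.00, 0.00) ✓; GU at 67.90° ✓; |GU| = 36.50 ✓; ∠GUJ = 70.90° ✓; |UJ| = 36.90 ✓; ∠(UJ, JK) = 82.70° ✗; |JK| = 22.30 ✓.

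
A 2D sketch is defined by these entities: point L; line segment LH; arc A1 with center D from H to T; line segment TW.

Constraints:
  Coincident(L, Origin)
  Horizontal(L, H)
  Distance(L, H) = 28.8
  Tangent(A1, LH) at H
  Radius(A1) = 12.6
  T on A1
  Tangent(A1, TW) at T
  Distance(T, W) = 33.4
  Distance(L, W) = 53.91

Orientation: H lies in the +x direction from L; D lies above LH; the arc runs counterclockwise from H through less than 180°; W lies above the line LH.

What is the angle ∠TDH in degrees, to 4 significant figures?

117.6°

Checks: ∠(DH, HL) = 90.00° ✓; |DT| = 12.60 ✓; ∠(DT, TW) = 90.00° ✓; |TW| = 33.40 ✓; |LW| = 53.91 ✓.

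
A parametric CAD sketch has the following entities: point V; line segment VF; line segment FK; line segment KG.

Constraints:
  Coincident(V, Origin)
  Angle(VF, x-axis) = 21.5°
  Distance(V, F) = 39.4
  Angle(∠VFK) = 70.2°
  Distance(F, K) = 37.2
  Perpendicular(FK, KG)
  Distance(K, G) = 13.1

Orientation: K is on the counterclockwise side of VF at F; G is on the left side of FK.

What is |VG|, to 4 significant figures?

33.82

∠VFK = 70.2°, so FK runs at 21.5° + (180° − 70.2°) = 131.3° from the x-axis; with |FK| = 37.2, K = F + 37.2·(cos 131.3°, sin 131.3°) = (12.11, 42.39). FK is perpendicular to KG; with |KG| = 13.1 on the left of FK, G = K + 13.1·(-0.7513, -0.6600) = (2.265, 33.74). Then |VG| = |G − V| = 33.82.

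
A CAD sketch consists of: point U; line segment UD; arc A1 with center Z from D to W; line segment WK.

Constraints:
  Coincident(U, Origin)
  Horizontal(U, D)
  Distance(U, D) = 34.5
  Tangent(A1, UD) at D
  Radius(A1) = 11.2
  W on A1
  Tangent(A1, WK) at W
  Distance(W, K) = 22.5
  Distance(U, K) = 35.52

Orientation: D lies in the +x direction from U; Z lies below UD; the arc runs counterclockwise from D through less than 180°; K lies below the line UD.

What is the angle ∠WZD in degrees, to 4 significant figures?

76.39°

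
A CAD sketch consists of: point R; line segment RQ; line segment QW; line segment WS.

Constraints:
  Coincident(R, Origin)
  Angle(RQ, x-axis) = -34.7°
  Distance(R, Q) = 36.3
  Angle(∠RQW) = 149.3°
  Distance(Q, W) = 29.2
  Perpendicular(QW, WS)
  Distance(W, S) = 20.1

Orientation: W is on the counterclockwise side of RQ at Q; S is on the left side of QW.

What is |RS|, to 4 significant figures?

60.43

R is at the origin; RQ runs at -34.7° with length 36.3, so Q = 36.3·(cos -34.7°, sin -34.7°) = (29.84, -20.66). ∠RQW = 149.3°, so QW runs at -34.7° + (180° − 149.3°) = -4.000° from the x-axis; with |QW| = 29.2, W = Q + 29.2·(cos -4.000°, sin -4.000°) = (58.97, -22.70). QW is perpendicular to WS; with |WS| = 20.1 on the left of QW, S = W + 20.1·(0.06976, 0.9976) = (60.37, -2.651). Then |RS| = |S − R| = 60.43.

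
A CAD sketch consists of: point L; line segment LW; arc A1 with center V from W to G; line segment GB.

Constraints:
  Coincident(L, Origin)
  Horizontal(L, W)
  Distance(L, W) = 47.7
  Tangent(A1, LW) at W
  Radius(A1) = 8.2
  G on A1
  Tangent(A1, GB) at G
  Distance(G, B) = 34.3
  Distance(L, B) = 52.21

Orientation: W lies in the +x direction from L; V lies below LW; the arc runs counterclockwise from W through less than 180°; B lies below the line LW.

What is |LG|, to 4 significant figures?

40.20

Checks: |VG| = 8.200 ✓; ∠(VG, GB) = 90.00° ✓; |GB| = 34.30 ✓; |LB| = 52.21 ✓.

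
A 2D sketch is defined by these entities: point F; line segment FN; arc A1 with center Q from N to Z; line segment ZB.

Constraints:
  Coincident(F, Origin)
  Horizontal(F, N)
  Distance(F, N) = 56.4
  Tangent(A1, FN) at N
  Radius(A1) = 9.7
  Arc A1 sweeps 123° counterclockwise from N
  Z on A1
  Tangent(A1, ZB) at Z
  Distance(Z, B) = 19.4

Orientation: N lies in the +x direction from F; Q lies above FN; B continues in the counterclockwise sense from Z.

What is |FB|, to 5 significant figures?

62.365

F is at the origin; F and N share the same y with |FN| = 56.4 and N on the +x side, so N = (56.400, 0.0000). Tangency of A1 to FN means the radius QN is perpendicular to FN, so Q = N + (0, 9.7) = (56.400, 9.7000). On A1, N sits at bearing -90° from Q; a 123° counterclockwise sweep puts Z at bearing 33°, so Z = Q + 9.7·(cos 33°, sin 33°) = (64.535, 14.983). A1 meets ZB tangentially, so QZ is at right angles to ZB, so ZB runs along (−sin 33°, cos 33°); with |ZB| = 19.4, B = (53.969, 31.253). Then |FB| = |B − F| = 62.365.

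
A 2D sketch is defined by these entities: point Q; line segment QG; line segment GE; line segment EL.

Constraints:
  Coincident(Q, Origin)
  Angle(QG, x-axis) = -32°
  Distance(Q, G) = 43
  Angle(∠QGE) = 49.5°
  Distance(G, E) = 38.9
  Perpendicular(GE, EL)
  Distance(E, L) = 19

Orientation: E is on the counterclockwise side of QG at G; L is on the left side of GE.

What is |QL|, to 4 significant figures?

17.55

Q is at the origin; QG runs at -32.0° with length 43.0, so G = 43.0·(cos -32.0°, sin -32.0°) = (36.47, -22.79). ∠QGE = 49.5°, so GE runs at -32.0° + (180° − 49.5°) = 98.50° from the x-axis; with |GE| = 38.9, E = G + 38.9·(cos 98.50°, sin 98.50°) = (30.72, 15.69). GE is perpendicular to EL; with |EL| = 19.0 on the left of GE, L = E + 19.0·(-0.9890, -0.1478) = (11.92, 12.88). Then |QL| = |L − Q| = 17.55.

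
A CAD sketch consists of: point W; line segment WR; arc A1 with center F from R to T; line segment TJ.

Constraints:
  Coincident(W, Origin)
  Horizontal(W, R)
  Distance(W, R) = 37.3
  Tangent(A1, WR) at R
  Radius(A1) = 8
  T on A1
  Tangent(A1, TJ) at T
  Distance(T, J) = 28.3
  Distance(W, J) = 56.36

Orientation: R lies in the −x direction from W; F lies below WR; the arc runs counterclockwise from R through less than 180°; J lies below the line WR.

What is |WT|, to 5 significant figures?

46.104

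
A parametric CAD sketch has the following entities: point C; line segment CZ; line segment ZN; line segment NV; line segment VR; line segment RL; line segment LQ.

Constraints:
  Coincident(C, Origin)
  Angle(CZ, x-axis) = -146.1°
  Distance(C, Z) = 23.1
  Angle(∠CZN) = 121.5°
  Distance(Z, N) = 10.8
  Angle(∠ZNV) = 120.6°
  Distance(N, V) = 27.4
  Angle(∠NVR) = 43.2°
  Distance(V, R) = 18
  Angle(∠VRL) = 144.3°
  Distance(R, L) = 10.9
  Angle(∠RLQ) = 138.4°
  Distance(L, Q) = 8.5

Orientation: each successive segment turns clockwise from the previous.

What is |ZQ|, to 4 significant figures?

1.957

∠VRL = 144.3° gives RL at -76.50° from the x-axis; with |RL| = 10.9, L = (-15.69, -3.499). ∠RLQ = 138.4° gives LQ at -118.1° from the x-axis; with |LQ| = 8.5, Q = (-19.69, -11.00). Then |ZQ| = |Q − Z| = 1.957.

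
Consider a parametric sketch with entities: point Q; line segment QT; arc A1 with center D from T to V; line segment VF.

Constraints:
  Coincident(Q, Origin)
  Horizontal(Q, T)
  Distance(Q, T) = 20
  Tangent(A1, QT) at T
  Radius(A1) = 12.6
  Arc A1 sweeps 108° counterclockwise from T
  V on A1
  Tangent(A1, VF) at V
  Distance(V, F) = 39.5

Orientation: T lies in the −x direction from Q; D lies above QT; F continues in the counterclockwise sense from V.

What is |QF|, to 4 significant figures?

57.72

On A1, T sits at bearing -90° from D; a 108° counterclockwise sweep puts V at bearing 18°, so V = D + 12.6·(cos 18°, sin 18°) = (-8.017, 16.49). Since A1 is tangent to VF there, DV ⟂ VF, so VF runs along (−sin 18°, cos 18°); with |VF| = 39.5, F = (-20.22, 54.06). Then |QF| = |F − Q| = 57.72.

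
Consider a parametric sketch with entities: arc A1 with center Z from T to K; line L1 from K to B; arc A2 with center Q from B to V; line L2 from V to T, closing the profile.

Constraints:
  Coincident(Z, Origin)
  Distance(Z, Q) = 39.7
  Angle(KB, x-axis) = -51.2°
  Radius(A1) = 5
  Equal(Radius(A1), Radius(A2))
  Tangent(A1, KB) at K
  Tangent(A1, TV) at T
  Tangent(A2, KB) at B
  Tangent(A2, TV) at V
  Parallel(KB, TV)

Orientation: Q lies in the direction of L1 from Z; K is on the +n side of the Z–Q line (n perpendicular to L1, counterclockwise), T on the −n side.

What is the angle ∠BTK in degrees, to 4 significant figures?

75.86°

The slot axis is L1's direction at -51.2°, so u = (cos -51.2°, sin -51.2°) = (0.6266, -0.7793) and n = (−sin -51.2°, cos -51.2°) = (0.7793, 0.6266). Z is at the origin and Q lies 39.7 along u from Z, so Q = 39.7·u = (24.88, -30.94). Tangency of A1 to both parallel lines with radius 5.0 puts K and T at Z ± 5.0·n: K = (3.897, 3.133), T = (-3.897, -3.133). Equal radii place B and V the same way about Q: B = Q + 5.0·n = (28.77, -27.81), V = Q − 5.0·n = (20.98, -34.07). Then cos ∠BTK = TB·TK / (|TB||TK|), giving 75.86°.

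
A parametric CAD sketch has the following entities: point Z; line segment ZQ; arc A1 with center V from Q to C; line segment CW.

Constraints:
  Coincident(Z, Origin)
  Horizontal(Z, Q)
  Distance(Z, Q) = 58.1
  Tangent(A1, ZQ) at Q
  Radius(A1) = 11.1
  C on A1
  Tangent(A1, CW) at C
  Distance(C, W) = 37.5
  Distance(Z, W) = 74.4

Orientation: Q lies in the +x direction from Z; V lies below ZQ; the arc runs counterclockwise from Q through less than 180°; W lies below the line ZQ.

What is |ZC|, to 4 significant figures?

49.11

Checks: Z = (0.00, 0.00) ✓; |VC| = 11.10 ✓; ∠(VC, CW) = 90.00° ✓; |CW| = 37.50 ✓; |ZW| = 74.40 ✓.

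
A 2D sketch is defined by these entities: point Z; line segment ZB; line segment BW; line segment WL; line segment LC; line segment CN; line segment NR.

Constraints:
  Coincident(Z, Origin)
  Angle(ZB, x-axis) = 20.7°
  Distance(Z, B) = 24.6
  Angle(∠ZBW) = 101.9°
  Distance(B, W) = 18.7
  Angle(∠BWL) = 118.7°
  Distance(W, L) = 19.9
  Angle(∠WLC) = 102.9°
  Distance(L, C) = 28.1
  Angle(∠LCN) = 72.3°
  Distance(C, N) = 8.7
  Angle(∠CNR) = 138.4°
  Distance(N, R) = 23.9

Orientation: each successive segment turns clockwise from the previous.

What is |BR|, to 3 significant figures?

12.2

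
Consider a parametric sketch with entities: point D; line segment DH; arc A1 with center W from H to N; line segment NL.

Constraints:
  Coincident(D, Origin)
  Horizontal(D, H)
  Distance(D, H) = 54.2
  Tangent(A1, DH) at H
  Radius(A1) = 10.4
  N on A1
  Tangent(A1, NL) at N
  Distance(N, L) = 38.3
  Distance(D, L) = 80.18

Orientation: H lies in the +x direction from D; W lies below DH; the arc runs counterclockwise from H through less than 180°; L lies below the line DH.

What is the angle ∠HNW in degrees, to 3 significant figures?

30.6°

Checks: |WN| = 10.40 ✓; ∠(WN, NL) = 90.00° ✓; |NL| = 38.30 ✓; |DL| = 80.18 ✓.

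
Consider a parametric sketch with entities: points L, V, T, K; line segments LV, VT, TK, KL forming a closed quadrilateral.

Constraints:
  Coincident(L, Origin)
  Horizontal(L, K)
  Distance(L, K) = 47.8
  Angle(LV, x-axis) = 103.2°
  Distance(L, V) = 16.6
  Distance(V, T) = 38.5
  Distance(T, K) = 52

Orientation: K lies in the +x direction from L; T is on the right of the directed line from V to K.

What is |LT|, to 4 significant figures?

22.09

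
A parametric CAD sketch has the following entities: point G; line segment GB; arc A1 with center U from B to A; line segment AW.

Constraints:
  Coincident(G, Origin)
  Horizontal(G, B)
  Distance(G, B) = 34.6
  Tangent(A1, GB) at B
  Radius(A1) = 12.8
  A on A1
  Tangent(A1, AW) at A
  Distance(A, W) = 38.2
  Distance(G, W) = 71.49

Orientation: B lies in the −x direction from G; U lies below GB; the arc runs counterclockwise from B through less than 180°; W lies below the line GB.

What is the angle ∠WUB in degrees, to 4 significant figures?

154.6°

Checks: ∠(UB, BG) = 90.00° ✓; |UB| = 12.80 ✓; |UA| = 12.80 ✓; ∠(UA, AW) = 90.00° ✓; |AW| = 38.20 ✓; |GW| = 71.49 ✓.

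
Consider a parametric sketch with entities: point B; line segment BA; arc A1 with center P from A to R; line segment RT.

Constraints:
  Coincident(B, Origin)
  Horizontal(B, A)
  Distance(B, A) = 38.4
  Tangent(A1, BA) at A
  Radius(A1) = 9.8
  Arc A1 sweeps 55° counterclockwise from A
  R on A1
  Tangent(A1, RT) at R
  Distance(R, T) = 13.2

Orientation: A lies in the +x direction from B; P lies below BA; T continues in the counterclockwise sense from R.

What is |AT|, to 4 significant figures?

21.64

B is at the origin; B and A share the same y with |BA| = 38.4 and A on the +x side, so A = (38.40, 0.000). Since A1 is tangent to BA there, PA ⟂ BA, so P = A + (0, -9.8) = (38.40, -9.800). On A1, A sits at bearing 90° from P; a 55° counterclockwise sweep puts R at bearing 145°, so R = P + 9.8·(cos 145°, sin 145°) = (30.37, -4.179). Since A1 is tangent to RT there, PR ⟂ RT, so RT runs along (−sin 145°, cos 145°); with |RT| = 13.2, T = (22.80, -14.99). Then |AT| = |T − A| = 21.64.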